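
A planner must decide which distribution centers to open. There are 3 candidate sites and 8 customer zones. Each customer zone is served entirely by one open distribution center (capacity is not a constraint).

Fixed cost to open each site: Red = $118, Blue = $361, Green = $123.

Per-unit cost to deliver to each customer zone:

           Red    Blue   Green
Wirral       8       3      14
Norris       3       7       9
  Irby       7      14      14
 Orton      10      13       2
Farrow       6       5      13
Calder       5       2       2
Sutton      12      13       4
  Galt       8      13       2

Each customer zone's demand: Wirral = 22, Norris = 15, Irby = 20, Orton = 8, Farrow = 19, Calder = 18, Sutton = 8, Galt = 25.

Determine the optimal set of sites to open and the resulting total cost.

Open Red and Green; minimum total cost 850.

For any fixed open set, each customer zone goes to its cheapest open site; total = fixed + service.
{Red, Green}: Wirral→Red 8·22=176, Norris→Red 3·15=45, Irby→Red 7·20=140, Orton→Green 2·8=16, Farrow→Red 6·19=114, Calder→Green 2·18=36, Sutton→Green 4·8=32, Galt→Green 2·25=50. Service 609; fixed 241; total 850.
{Red}: service 941 + fixed 118 = 1059
{Red, Blue, Green}: service 480 + fixed 602 = 1082
No other subset beats 850.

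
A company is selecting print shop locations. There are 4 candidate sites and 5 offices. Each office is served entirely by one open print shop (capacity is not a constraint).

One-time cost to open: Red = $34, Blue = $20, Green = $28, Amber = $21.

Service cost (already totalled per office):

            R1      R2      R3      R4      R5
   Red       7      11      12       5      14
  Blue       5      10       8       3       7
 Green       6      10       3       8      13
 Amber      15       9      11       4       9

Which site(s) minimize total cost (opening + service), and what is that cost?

Open Blue only; minimum total cost 53.

For any fixed open set, each office goes to its cheapest open site; total = fixed + service.
{Blue}: R1→Blue 5, R2→Blue 10, R3→Blue 8, R4→Blue 3, R5→Blue 7. Service 33; fixed 20; total 53.
{Green}: R1→Green 6, R2→Green 10, R3→Green 3, R4→Green 8, R5→Green 13. Service 40; fixed 28; total 68.
{Amber}: service 48 + fixed 21 = 69
{Red, Blue, Green, Amber}: service 27 + fixed 103 = 130
(All 15 nonempty subsets were checked; Blue only is lowest.)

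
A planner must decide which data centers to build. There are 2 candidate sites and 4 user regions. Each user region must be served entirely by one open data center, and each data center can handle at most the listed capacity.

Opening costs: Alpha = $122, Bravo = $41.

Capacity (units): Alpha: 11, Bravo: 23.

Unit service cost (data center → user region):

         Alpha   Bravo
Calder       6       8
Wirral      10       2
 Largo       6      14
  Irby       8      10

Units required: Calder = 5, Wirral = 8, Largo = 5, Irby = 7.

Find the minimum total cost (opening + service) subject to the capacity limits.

Minimum total cost: 309

Open {Alpha, Bravo}: Calder→Alpha 6·5=30, Wirral→Bravo 2·8=16, Largo→Alpha 6·5=30, Irby→Bravo 10·7=70.
Loads: Alpha carries 10/11, Bravo carries 15/23. Service 146; fixed 163; total 309.
Next best feasible plan costs 319.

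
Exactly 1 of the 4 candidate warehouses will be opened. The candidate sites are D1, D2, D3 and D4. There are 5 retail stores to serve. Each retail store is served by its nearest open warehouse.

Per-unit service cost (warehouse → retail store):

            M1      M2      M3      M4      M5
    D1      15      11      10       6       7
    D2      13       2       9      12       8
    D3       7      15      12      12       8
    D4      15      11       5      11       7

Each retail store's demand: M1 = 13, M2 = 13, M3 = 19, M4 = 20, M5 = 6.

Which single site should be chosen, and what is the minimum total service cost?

Choose D2 only; total service cost 654.

With exactly 1 open, each retail store uses its cheapest among the chosen.
{D2}: M1→D2 13·13=169, M2→D2 2·13=26, M3→D2 9·19=171, M4→D2 12·20=240, M5→D2 8·6=48. Service cost 654.
{D1}: service cost 690
{D4}: service cost 695
Among all 4 size-1 choices, {D2} is lowest.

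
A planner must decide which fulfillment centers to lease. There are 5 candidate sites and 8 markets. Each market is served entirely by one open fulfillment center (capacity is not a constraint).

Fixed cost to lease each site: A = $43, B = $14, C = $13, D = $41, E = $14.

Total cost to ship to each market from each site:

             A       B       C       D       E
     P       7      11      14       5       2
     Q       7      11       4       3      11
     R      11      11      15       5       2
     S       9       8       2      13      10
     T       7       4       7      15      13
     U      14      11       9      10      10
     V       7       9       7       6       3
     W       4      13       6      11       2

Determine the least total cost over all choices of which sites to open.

Minimum total cost: 58

For any fixed open set, each market goes to its cheapest open site; total = fixed + service.
{C, E}: P→E 2, Q→C 4, R→E 2, S→C 2, T→C 7, U→C 9, V→E 3, W→E 2. Service 31; fixed 27; total 58.
{E}: service 53 + fixed 14 = 67
{B, C, E}: P→E 2, Q→C 4, R→E 2, S→C 2, T→B 4, U→C 9, V→E 3, W→E 2. Service 28; fixed 41; total 69.
{A, B, C, D, E}: service 27 + fixed 125 = 152
No other subset beats 58.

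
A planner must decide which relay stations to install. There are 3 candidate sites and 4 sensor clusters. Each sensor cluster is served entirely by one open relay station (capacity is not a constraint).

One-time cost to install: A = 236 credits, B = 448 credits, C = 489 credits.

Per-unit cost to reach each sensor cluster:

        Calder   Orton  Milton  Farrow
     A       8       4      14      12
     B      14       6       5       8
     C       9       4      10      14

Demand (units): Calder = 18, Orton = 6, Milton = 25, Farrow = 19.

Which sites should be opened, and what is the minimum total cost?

Open A only; minimum total cost 982.

For any fixed open set, each sensor cluster goes to its cheapest open site; total = fixed + service.
{A}: Calder→A 8·18=144, Orton→A 4·6=24, Milton→A 14·25=350, Farrow→A 12·19=228. Service 746; fixed 236; total 982.
{B}: Calder→B 14·18=252, Orton→B 6·6=36, Milton→B 5·25=125, Farrow→B 8·19=152. Service 565; fixed 448; total 1013.
{A, B}: Calder→A 8·18=144, Orton→A 4·6=24, Milton→B 5·25=125, Farrow→B 8·19=152. Service 445; fixed 684; total 1129.
{A, B, C}: service 445 + fixed 1173 = 1618
No other subset beats 982.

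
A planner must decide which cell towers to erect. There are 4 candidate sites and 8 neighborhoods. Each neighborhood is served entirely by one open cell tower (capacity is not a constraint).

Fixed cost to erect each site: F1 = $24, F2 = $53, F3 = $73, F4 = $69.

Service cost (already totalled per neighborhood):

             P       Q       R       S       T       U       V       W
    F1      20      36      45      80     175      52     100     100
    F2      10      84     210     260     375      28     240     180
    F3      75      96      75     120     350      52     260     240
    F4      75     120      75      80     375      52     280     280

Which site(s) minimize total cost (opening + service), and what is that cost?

Open F1 only; minimum total cost 632.

For any fixed open set, each neighborhood goes to its cheapest open site; total = fixed + service.
{F1}: P→F1 20, Q→F1 36, R→F1 45, S→F1 80, T→F1 175, U→F1 52, V→F1 100, W→F1 100. Service 608; fixed 24; total 632.
{F1, F2}: service 574 + fixed 77 = 651
{F1, F4}: P→F1 20, Q→F1 36, R→F1 45, S→F1 80, T→F1 175, U→F1 52, V→F1 100, W→F1 100. Service 608; fixed 93; total 701.
{F1, F2, F3, F4}: service 574 + fixed 219 = 793
(All 15 nonempty subsets were checked; F1 only is lowest.)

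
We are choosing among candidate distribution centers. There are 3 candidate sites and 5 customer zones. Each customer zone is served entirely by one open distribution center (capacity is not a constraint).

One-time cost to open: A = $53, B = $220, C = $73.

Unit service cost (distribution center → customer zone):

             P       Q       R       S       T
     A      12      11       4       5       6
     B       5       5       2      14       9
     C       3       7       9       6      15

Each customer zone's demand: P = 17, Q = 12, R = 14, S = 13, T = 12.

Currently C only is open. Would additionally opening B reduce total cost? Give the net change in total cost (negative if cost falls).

Current service cost with {C}: 519.
Adding B: each customer zone re-picks its cheapest; new service cost 325, saving 194.
Extra fixed cost: 220. Net change = 220 − 194 = 26.
(Totals: 592 → 618.)

No — net change +26 (cost rises by 26).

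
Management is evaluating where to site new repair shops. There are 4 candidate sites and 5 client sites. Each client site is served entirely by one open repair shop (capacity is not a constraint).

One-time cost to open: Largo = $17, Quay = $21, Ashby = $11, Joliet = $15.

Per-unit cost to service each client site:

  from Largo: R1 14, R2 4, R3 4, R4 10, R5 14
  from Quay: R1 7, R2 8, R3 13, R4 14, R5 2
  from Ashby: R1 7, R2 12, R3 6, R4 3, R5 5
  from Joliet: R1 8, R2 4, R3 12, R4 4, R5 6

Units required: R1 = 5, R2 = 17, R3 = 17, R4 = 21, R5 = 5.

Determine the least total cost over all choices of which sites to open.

Minimum total cost: 287

For any fixed open set, each client site goes to its cheapest open site; total = fixed + service.
{Largo, Ashby}: R1→Ashby 7·5=35, R2→Largo 4·17=68, R3→Largo 4·17=68, R4→Ashby 3·21=63, R5→Ashby 5·5=25. Service 259; fixed 28; total 287.
{Largo, Quay, Ashby}: service 244 + fixed 49 = 293
{Largo, Ashby, Joliet}: service 259 + fixed 43 = 302
{Largo, Quay, Ashby, Joliet}: R1→Quay 7·5=35, R2→Largo 4·17=68, R3→Largo 4·17=68, R4→Ashby 3·21=63, R5→Quay 2·5=10. Service 244; fixed 64; total 308.
(All 15 nonempty subsets were checked; Largo and Ashby is lowest.)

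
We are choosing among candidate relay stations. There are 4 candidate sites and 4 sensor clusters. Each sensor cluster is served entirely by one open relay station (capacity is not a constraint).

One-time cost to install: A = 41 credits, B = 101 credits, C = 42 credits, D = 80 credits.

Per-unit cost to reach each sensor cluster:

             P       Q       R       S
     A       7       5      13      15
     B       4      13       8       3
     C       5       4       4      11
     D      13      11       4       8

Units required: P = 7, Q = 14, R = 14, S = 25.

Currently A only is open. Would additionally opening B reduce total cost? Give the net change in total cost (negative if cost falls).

Yes — net change −290 (cost falls by 290).

Current service cost with {A}: 676.
Adding B: each sensor cluster re-picks its cheapest; new service cost 285, saving 391.
Extra fixed cost: 101. Net change = 101 − 391 = -290.
(Totals: 717 → 427.)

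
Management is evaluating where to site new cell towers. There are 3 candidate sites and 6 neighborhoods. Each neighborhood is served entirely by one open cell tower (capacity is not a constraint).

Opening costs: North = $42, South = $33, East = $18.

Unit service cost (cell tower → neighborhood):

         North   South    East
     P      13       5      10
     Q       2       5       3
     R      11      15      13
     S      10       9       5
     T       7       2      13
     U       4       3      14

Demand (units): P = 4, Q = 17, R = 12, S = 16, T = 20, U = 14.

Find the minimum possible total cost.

For any fixed open set, each neighborhood goes to its cheapest open site; total = fixed + service.
{South, East}: P→South 5·4=20, Q→East 3·17=51, R→East 13·12=156, S→East 5·16=80, T→South 2·20=40, U→South 3·14=42. Service 389; fixed 51; total 440.
{North, South, East}: service 348 + fixed 93 = 441
{North, South}: P→South 5·4=20, Q→North 2·17=34, R→North 11·12=132, S→South 9·16=144, T→South 2·20=40, U→South 3·14=42. Service 412; fixed 75; total 487.
{East}: P→East 10·4=40, Q→East 3·17=51, R→East 13·12=156, S→East 5·16=80, T→East 13·20=260, U→East 14·14=196. Service 783; fixed 18; total 801.
No other subset beats 440.

Minimum total cost: 440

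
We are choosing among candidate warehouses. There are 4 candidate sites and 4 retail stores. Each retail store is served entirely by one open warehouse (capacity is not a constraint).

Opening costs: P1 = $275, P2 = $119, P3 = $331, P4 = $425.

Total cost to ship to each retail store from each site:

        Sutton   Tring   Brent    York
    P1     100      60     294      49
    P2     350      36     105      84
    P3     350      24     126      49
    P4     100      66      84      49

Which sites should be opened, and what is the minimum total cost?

For any fixed open set, each retail store goes to its cheapest open site; total = fixed + service.
{P1, P2}: Sutton→P1 100, Tring→P2 36, Brent→P2 105, York→P1 49. Service 290; fixed 394; total 684.
{P2}: service 575 + fixed 119 = 694
{P4}: Sutton→P4 100, Tring→P4 66, Brent→P4 84, York→P4 49. Service 299; fixed 425; total 724.
{P1, P2, P3, P4}: Sutton→P1 100, Tring→P3 24, Brent→P4 84, York→P1 49. Service 257; fixed 1150; total 1407.
No other subset beats 684.

Open P1 and P2; minimum total cost 684.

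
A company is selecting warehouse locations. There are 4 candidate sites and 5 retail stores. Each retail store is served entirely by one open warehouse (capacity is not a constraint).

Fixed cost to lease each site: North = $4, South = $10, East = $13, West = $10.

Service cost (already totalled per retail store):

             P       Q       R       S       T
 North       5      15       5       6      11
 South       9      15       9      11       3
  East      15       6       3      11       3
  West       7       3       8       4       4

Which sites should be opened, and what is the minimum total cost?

For any fixed open set, each retail store goes to its cheapest open site; total = fixed + service.
{North, West}: P→North 5, Q→West 3, R→North 5, S→West 4, T→West 4. Service 21; fixed 14; total 35.
{West}: service 26 + fixed 10 = 36
{North, East}: service 23 + fixed 17 = 40
{North, South, East, West}: service 18 + fixed 37 = 55
No other subset beats 35.

Open North and West; minimum total cost 35.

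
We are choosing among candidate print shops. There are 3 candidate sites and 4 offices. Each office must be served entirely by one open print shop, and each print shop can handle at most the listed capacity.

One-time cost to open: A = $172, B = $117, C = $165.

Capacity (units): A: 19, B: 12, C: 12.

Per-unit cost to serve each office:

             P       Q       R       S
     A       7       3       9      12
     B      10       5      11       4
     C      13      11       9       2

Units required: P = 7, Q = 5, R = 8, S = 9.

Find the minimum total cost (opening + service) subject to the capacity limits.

Open {A, B}: P→B 10·7=70, Q→B 5·5=25, R→A 9·8=72, S→A 12·9=108.
Loads: A carries 17/19, B carries 12/12. Service 275; fixed 289; total 564.
Next best feasible plan costs 618.

Minimum total cost: 564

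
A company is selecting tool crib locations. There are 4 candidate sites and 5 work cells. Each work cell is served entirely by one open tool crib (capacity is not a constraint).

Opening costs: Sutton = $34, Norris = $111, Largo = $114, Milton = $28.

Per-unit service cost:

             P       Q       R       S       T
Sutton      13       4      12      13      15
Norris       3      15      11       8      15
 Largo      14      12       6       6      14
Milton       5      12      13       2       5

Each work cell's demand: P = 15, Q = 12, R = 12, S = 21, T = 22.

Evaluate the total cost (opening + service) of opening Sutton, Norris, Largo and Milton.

Total cost: 604

Each work cell is assigned to its cheapest site among the open ones.
{Sutton, Norris, Largo, Milton}: P→Norris 3·15=45, Q→Sutton 4·12=48, R→Largo 6·12=72, S→Milton 2·21=42, T→Milton 5·22=110. Service 317; fixed 287; total 604.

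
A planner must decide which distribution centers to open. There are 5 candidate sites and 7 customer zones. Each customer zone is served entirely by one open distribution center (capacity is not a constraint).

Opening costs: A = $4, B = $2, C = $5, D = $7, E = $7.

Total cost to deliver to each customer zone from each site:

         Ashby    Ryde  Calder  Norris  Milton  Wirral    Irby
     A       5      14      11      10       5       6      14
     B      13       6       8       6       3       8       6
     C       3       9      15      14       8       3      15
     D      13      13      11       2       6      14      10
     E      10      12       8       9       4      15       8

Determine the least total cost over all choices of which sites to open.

Minimum total cost: 42

For any fixed open set, each customer zone goes to its cheapest open site; total = fixed + service.
{B, C}: Ashby→C 3, Ryde→B 6, Calder→B 8, Norris→B 6, Milton→B 3, Wirral→C 3, Irby→B 6. Service 35; fixed 7; total 42.
{B, C, D}: service 31 + fixed 14 = 45
{A, B}: service 40 + fixed 6 = 46
{A, B, C, D, E}: service 31 + fixed 25 = 56
No other subset beats 42.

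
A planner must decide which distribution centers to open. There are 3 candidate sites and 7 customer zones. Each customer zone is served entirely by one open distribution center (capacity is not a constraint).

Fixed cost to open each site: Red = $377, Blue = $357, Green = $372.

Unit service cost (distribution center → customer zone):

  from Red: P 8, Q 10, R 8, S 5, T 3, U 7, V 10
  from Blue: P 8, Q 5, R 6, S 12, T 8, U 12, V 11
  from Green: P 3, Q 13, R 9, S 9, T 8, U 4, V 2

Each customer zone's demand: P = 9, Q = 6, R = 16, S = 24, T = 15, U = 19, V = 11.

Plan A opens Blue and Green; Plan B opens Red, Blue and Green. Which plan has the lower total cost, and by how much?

Plan A is cheaper by 206.

Plan A: {Blue, Green}: P→Green 3·9=27, Q→Blue 5·6=30, R→Blue 6·16=96, S→Green 9·24=216, T→Blue 8·15=120, U→Green 4·19=76, V→Green 2·11=22. Service 587; fixed 729; total 1316.
Plan B: {Red, Blue, Green}: P→Green 3·9=27, Q→Blue 5·6=30, R→Blue 6·16=96, S→Red 5·24=120, T→Red 3·15=45, U→Green 4·19=76, V→Green 2·11=22. Service 416; fixed 1106; total 1522.
Difference: |1316 − 1522| = 206.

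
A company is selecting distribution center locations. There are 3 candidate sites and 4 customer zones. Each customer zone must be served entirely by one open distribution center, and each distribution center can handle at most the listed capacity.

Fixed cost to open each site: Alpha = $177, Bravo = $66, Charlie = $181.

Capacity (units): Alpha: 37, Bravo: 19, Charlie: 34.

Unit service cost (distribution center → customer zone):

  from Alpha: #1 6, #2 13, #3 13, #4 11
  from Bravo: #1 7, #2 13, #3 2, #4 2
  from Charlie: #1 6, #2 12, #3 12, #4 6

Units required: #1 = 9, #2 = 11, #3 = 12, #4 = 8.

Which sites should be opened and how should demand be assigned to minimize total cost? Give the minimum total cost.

Open {Bravo, Charlie}: #1→Charlie 6·9=54, #2→Charlie 12·11=132, #3→Bravo 2·12=24, #4→Charlie 6·8=48.
Loads: Bravo carries 12/19, Charlie carries 28/34. Service 258; fixed 247; total 505.
Next best feasible plan costs 552.

Minimum total cost: 505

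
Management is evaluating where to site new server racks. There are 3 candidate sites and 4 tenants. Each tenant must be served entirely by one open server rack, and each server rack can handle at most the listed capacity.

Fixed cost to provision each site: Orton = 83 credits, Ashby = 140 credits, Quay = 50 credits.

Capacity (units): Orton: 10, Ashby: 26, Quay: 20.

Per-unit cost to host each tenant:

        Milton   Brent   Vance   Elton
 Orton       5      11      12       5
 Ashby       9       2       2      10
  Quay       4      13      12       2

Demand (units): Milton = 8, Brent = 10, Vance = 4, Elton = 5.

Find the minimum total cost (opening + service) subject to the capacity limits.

Minimum total cost: 260

Open {Ashby, Quay}: Milton→Quay 4·8=32, Brent→Ashby 2·10=20, Vance→Ashby 2·4=8, Elton→Quay 2·5=10.
Loads: Ashby carries 14/26, Quay carries 13/20. Service 70; fixed 190; total 260.
Next best feasible plan costs 300.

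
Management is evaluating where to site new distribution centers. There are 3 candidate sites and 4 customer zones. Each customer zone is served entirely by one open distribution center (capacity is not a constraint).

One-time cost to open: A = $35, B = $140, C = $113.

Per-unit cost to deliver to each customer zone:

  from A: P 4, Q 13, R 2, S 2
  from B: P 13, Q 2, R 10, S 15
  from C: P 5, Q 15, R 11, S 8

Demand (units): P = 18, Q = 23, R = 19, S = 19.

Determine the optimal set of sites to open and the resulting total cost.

Open A and B; minimum total cost 369.

For any fixed open set, each customer zone goes to its cheapest open site; total = fixed + service.
{A, B}: P→A 4·18=72, Q→B 2·23=46, R→A 2·19=38, S→A 2·19=38. Service 194; fixed 175; total 369.
{A}: service 447 + fixed 35 = 482
{A, B, C}: P→A 4·18=72, Q→B 2·23=46, R→A 2·19=38, S→A 2·19=38. Service 194; fixed 288; total 482.
(All 7 nonempty subsets were checked; A and B is lowest.)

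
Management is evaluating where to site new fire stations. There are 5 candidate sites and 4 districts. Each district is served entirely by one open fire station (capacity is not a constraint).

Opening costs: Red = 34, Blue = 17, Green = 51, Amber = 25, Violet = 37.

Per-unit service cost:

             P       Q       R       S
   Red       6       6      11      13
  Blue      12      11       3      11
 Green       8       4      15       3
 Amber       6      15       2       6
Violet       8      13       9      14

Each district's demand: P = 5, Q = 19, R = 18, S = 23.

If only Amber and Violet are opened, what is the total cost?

Total cost: 513

Each district is assigned to its cheapest site among the open ones.
{Amber, Violet}: P→Amber 6·5=30, Q→Violet 13·19=247, R→Amber 2·18=36, S→Amber 6·23=138. Service 451; fixed 62; total 513.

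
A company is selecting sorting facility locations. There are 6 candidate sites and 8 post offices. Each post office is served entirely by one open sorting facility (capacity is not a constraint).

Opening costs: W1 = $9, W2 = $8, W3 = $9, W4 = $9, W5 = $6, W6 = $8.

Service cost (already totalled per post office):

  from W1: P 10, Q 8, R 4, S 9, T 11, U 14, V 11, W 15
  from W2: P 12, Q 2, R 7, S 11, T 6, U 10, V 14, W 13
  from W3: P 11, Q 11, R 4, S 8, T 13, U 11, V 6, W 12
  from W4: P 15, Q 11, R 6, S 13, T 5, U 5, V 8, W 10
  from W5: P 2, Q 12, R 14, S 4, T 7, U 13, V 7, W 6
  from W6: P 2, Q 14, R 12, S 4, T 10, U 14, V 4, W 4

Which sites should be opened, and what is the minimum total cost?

Open W2 and W6; minimum total cost 55.

For any fixed open set, each post office goes to its cheapest open site; total = fixed + service.
{W2, W6}: P→W6 2, Q→W2 2, R→W2 7, S→W6 4, T→W2 6, U→W2 10, V→W6 4, W→W6 4. Service 39; fixed 16; total 55.
{W2, W4, W6}: service 32 + fixed 25 = 57
{W2, W5}: service 44 + fixed 14 = 58
{W1, W2, W3, W4, W5, W6}: service 30 + fixed 49 = 79
No other subset beats 55.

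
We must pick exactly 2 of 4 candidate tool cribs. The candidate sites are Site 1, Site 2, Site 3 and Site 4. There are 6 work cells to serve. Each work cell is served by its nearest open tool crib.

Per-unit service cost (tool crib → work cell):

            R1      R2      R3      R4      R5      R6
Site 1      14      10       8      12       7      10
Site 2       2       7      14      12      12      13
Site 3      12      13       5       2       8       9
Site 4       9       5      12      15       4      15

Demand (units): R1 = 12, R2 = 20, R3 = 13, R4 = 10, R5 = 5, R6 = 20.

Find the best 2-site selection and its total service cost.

With exactly 2 open, each work cell uses its cheapest among the chosen.
{Site 2, Site 3}: R1→Site 2 2·12=24, R2→Site 2 7·20=140, R3→Site 3 5·13=65, R4→Site 3 2·10=20, R5→Site 3 8·5=40, R6→Site 3 9·20=180. Service cost 469.
{Site 3, Site 4}: service cost 493
{Site 1, Site 2}: service cost 623
Among all 6 size-2 choices, {Site 2, Site 3} is lowest.

Choose Site 2 and Site 3; total service cost 469.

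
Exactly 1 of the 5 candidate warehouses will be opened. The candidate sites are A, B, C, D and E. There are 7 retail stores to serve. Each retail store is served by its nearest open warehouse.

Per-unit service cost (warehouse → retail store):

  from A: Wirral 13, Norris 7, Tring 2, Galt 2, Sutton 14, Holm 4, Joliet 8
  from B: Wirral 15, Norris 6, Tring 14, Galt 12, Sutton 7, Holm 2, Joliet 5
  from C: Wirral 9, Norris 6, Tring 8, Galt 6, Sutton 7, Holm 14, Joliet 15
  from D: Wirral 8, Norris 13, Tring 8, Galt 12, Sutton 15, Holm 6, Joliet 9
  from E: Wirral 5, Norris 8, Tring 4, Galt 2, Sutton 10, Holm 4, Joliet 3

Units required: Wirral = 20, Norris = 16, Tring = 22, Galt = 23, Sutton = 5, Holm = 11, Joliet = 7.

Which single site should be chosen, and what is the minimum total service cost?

With exactly 1 open, each retail store uses its cheapest among the chosen.
{E}: Wirral→E 5·20=100, Norris→E 8·16=128, Tring→E 4·22=88, Galt→E 2·23=46, Sutton→E 10·5=50, Holm→E 4·11=44, Joliet→E 3·7=21. Service cost 477.
{A}: service cost 632
{C}: service cost 884
Among all 5 size-1 choices, {E} is lowest.

Choose E only; total service cost 477.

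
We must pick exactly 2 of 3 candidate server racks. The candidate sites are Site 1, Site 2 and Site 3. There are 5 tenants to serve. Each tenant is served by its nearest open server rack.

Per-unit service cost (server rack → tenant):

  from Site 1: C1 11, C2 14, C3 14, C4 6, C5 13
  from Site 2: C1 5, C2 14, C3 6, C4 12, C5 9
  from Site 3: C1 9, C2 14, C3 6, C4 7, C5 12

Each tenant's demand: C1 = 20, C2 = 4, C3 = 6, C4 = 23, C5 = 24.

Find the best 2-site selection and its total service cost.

Choose Site 1 and Site 2; total service cost 546.

With exactly 2 open, each tenant uses its cheapest among the chosen.
{Site 1, Site 2}: C1→Site 2 5·20=100, C2→Site 1 14·4=56, C3→Site 2 6·6=36, C4→Site 1 6·23=138, C5→Site 2 9·24=216. Service cost 546.
{Site 2, Site 3}: service cost 569
{Site 1, Site 3}: service cost 698
Among all 3 size-2 choices, {Site 1, Site 2} is lowest.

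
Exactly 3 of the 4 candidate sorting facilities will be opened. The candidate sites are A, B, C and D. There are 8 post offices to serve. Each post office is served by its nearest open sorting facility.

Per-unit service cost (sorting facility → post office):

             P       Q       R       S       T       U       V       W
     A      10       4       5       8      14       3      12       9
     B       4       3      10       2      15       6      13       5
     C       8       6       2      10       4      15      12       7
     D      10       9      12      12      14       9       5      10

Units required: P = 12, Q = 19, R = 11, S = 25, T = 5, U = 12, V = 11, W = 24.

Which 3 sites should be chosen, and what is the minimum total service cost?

With exactly 3 open, each post office uses its cheapest among the chosen.
{B, C, D}: P→B 4·12=48, Q→B 3·19=57, R→C 2·11=22, S→B 2·25=50, T→C 4·5=20, U→B 6·12=72, V→D 5·11=55, W→B 5·24=120. Service cost 444.
{A, B, C}: service cost 485
{A, B, D}: service cost 491
Among all 4 size-3 choices, {B, C, D} is lowest.

Choose B, C and D; total service cost 444.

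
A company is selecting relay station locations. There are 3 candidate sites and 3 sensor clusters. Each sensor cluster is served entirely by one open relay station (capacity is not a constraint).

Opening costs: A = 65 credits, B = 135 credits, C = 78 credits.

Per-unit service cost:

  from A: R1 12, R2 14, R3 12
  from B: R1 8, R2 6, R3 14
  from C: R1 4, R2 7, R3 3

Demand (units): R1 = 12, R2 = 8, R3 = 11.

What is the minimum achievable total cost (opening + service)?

Minimum total cost: 215

For any fixed open set, each sensor cluster goes to its cheapest open site; total = fixed + service.
{C}: R1→C 4·12=48, R2→C 7·8=56, R3→C 3·11=33. Service 137; fixed 78; total 215.
{A, C}: service 137 + fixed 143 = 280
{B, C}: R1→C 4·12=48, R2→B 6·8=48, R3→C 3·11=33. Service 129; fixed 213; total 342.
{A, B, C}: service 129 + fixed 278 = 407
No other subset beats 215.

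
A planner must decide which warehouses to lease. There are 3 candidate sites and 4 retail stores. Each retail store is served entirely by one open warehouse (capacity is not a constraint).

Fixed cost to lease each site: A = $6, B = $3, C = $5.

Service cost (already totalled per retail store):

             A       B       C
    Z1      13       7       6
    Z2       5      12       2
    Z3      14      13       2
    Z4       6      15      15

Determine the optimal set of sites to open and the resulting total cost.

Open A and C; minimum total cost 27.

For any fixed open set, each retail store goes to its cheapest open site; total = fixed + service.
{A, C}: Z1→C 6, Z2→C 2, Z3→C 2, Z4→A 6. Service 16; fixed 11; total 27.
{A, B, C}: service 16 + fixed 14 = 30
{C}: Z1→C 6, Z2→C 2, Z3→C 2, Z4→C 15. Service 25; fixed 5; total 30.
{B}: service 47 + fixed 3 = 50
No other subset beats 27.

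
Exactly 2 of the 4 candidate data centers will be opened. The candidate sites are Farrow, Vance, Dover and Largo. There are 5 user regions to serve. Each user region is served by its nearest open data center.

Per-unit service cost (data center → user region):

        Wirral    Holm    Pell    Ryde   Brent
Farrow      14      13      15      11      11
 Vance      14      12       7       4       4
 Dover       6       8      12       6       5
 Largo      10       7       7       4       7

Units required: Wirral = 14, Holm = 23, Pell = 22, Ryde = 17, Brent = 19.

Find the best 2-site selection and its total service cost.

Choose Dover and Largo; total service cost 562.

With exactly 2 open, each user region uses its cheapest among the chosen.
{Dover, Largo}: Wirral→Dover 6·14=84, Holm→Largo 7·23=161, Pell→Largo 7·22=154, Ryde→Largo 4·17=68, Brent→Dover 5·19=95. Service cost 562.
{Vance, Dover}: service cost 566
{Vance, Largo}: service cost 599
Among all 6 size-2 choices, {Dover, Largo} is lowest.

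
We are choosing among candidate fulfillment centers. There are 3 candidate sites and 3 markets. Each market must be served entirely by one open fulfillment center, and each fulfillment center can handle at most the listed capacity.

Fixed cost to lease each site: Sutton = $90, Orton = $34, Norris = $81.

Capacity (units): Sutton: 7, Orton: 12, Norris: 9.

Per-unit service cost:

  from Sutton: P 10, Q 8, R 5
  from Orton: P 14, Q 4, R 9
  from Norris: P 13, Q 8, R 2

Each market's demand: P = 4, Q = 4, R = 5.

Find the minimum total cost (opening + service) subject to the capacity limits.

Minimum total cost: 193

Open {Orton, Norris}: P→Norris 13·4=52, Q→Orton 4·4=16, R→Norris 2·5=10.
Loads: Orton carries 4/12, Norris carries 9/9. Service 78; fixed 115; total 193.
Next best feasible plan costs 197.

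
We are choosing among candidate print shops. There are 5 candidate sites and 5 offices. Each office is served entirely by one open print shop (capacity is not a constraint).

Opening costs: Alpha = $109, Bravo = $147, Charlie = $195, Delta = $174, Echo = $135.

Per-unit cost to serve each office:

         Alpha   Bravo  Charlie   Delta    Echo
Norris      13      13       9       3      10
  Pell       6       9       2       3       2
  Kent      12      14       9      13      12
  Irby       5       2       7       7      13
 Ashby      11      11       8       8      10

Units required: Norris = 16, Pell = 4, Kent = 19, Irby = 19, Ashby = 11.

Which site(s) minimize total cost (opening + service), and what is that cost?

For any fixed open set, each office goes to its cheapest open site; total = fixed + service.
{Delta}: Norris→Delta 3·16=48, Pell→Delta 3·4=12, Kent→Delta 13·19=247, Irby→Delta 7·19=133, Ashby→Delta 8·11=88. Service 528; fixed 174; total 702.
{Charlie}: service 544 + fixed 195 = 739
{Alpha, Delta}: service 471 + fixed 283 = 754
{Alpha, Bravo, Charlie, Delta, Echo}: service 353 + fixed 760 = 1113
No other subset beats 702.

Open Delta only; minimum total cost 702.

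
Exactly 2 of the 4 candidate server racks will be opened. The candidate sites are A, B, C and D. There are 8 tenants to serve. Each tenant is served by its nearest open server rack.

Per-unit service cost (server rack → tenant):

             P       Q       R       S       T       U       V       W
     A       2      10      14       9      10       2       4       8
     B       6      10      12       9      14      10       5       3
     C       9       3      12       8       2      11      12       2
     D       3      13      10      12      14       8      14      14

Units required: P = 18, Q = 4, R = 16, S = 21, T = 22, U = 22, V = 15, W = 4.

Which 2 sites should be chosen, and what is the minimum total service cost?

Choose A and C; total service cost 564.

With exactly 2 open, each tenant uses its cheapest among the chosen.
{A, C}: P→A 2·18=36, Q→C 3·4=12, R→C 12·16=192, S→C 8·21=168, T→C 2·22=44, U→A 2·22=44, V→A 4·15=60, W→C 2·4=8. Service cost 564.
{A, D}: service cost 781
{A, B}: service cost 793
Among all 6 size-2 choices, {A, C} is lowest.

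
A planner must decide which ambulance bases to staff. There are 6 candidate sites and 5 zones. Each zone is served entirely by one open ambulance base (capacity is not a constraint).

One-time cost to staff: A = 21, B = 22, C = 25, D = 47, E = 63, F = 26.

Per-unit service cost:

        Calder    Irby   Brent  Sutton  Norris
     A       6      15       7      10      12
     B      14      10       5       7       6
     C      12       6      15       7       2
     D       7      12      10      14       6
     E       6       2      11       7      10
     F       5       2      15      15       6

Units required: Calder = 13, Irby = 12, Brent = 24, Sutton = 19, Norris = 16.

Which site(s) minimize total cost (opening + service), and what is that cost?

For any fixed open set, each zone goes to its cheapest open site; total = fixed + service.
{B, C, F}: Calder→F 5·13=65, Irby→F 2·12=24, Brent→B 5·24=120, Sutton→B 7·19=133, Norris→C 2·16=32. Service 374; fixed 73; total 447.
{A, B, C, F}: Calder→F 5·13=65, Irby→F 2·12=24, Brent→B 5·24=120, Sutton→B 7·19=133, Norris→C 2·16=32. Service 374; fixed 94; total 468.
{B, F}: service 438 + fixed 48 = 486
{A, B, C, D, E, F}: Calder→F 5·13=65, Irby→E 2·12=24, Brent→B 5·24=120, Sutton→B 7·19=133, Norris→C 2·16=32. Service 374; fixed 204; total 578.
No other subset beats 447.

Open B, C and F; minimum total cost 447.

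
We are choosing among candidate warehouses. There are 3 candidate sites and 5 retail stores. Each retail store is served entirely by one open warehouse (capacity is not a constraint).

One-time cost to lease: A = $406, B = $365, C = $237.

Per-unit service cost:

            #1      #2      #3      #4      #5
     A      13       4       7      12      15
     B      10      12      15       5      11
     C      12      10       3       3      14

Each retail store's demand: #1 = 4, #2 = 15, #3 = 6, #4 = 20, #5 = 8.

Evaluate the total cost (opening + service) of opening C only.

Each retail store is assigned to its cheapest site among the open ones.
{C}: #1→C 12·4=48, #2→C 10·15=150, #3→C 3·6=18, #4→C 3·20=60, #5→C 14·8=112. Service 388; fixed 237; total 625.

Total cost: 625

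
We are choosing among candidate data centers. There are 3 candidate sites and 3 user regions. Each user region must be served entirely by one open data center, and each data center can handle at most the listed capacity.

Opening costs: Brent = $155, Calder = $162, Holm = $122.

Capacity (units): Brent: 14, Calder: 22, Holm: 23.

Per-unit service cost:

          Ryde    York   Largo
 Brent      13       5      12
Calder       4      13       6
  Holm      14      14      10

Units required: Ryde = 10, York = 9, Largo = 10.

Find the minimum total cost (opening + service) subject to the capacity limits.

Minimum total cost: 462

Open {Brent, Calder}: Ryde→Calder 4·10=40, York→Brent 5·9=45, Largo→Calder 6·10=60.
Loads: Brent carries 9/14, Calder carries 20/22. Service 145; fixed 317; total 462.
Next best feasible plan costs 510.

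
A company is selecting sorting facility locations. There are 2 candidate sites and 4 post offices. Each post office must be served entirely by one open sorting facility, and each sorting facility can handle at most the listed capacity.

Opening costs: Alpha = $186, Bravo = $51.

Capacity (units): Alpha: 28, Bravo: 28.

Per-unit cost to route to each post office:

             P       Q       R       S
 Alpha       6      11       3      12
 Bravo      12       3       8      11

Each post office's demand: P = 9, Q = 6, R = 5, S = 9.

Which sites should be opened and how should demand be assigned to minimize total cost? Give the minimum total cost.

Minimum total cost: 423

Open {Alpha, Bravo}: P→Alpha 6·9=54, Q→Bravo 3·6=18, R→Alpha 3·5=15, S→Bravo 11·9=99.
Loads: Alpha carries 14/28, Bravo carries 15/28. Service 186; fixed 237; total 423.
Next best feasible plan costs 432.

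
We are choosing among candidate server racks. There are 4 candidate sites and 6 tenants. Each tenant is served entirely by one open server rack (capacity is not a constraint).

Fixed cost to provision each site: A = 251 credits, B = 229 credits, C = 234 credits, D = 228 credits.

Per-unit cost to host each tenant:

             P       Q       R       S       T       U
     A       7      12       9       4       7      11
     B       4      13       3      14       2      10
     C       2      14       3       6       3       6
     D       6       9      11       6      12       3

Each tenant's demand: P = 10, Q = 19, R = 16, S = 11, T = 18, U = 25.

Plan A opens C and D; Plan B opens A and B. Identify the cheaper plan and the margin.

Plan A is cheaper by 230.

Plan A: {C, D}: P→C 2·10=20, Q→D 9·19=171, R→C 3·16=48, S→C 6·11=66, T→C 3·18=54, U→D 3·25=75. Service 434; fixed 462; total 896.
Plan B: {A, B}: P→B 4·10=40, Q→A 12·19=228, R→B 3·16=48, S→A 4·11=44, T→B 2·18=36, U→B 10·25=250. Service 646; fixed 480; total 1126.
Difference: |896 − 1126| = 230.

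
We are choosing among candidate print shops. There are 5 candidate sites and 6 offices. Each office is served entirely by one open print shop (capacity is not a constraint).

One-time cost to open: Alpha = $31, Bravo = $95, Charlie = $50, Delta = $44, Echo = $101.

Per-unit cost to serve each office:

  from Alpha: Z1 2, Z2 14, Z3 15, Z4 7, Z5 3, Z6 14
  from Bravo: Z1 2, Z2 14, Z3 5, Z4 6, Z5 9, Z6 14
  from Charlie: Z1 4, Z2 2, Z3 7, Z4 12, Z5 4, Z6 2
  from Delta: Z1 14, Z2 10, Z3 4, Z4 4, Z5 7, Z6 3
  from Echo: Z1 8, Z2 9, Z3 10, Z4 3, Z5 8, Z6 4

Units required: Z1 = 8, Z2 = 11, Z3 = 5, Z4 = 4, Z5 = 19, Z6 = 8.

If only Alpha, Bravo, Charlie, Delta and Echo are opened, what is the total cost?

Total cost: 464

Each office is assigned to its cheapest site among the open ones.
{Alpha, Bravo, Charlie, Delta, Echo}: Z1→Alpha 2·8=16, Z2→Charlie 2·11=22, Z3→Delta 4·5=20, Z4→Echo 3·4=12, Z5→Alpha 3·19=57, Z6→Charlie 2·8=16. Service 143; fixed 321; total 464.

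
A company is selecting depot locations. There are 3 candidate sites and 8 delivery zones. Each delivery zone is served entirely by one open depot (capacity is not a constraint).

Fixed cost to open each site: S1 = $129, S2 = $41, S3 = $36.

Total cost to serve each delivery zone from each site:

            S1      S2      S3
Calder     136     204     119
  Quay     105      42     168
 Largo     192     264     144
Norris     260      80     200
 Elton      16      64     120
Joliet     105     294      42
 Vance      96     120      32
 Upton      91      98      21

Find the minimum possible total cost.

For any fixed open set, each delivery zone goes to its cheapest open site; total = fixed + service.
{S2, S3}: Calder→S3 119, Quay→S2 42, Largo→S3 144, Norris→S2 80, Elton→S2 64, Joliet→S3 42, Vance→S3 32, Upton→S3 21. Service 544; fixed 77; total 621.
{S1, S2, S3}: service 496 + fixed 206 = 702
{S1, S3}: service 679 + fixed 165 = 844
{S3}: service 846 + fixed 36 = 882
No other subset beats 621.

Minimum total cost: 621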